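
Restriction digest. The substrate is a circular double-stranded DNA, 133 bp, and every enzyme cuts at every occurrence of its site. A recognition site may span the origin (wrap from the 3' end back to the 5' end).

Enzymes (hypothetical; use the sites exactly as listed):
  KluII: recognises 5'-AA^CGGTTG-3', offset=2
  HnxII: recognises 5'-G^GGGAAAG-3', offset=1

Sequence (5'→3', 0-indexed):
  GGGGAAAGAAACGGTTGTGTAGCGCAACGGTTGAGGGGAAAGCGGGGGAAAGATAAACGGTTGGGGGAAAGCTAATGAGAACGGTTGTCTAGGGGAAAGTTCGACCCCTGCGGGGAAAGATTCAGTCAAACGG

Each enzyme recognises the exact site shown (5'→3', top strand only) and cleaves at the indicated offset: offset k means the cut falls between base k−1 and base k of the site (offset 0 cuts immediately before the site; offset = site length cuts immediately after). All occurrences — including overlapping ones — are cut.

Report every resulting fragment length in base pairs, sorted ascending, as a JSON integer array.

Scan for sites:
  KluII (AACGGTTG, off=2): starts [9, 25, 55, 79] → cuts [11, 27, 57, 81]
  HnxII (GGGGAAAG, off=1): starts [0, 34, 44, 63, 91, 111] → cuts [1, 35, 45, 64, 92, 112]

All cut coordinates (distinct, sorted): [1, 11, 27, 35, 45, 57, 64, 81, 92, 112]

Fragments:
  1→11: 10 bp
  11→27: 16 bp
  27→35: 8 bp
  35→45: 10 bp
  45→57: 12 bp
  57→64: 7 bp
  64→81: 17 bp
  81→92: 11 bp
  92→112: 20 bp
  112→1 (wrap): 133-112+1 = 22 bp

[7,8,10,10,11,12,16,17,20,22]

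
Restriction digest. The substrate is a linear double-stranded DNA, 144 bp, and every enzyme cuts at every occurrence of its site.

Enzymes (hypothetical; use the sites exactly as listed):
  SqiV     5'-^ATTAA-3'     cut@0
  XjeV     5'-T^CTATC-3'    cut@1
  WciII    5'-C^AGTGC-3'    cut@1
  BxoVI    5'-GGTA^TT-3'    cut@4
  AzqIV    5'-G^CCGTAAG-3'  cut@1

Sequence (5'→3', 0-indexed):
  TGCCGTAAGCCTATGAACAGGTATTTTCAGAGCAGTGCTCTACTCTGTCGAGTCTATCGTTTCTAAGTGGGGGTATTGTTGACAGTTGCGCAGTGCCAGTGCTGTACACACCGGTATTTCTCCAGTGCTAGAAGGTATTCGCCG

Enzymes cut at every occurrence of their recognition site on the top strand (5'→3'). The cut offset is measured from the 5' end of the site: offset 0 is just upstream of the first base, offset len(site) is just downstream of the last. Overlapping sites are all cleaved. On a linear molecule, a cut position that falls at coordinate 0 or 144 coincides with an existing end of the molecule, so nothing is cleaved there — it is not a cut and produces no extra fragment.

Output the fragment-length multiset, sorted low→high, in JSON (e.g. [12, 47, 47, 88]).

Per-enzyme occurrences:
  SqiV (ATTAA, off=0): no sites
  XjeV (TCTATC, off=1): starts [52] → cuts [53]
  WciII (CAGTGC, off=1): starts [32, 90, 96, 122] → cuts [33, 91, 97, 123]
  BxoVI (GGTATT, off=4): starts [19, 71, 112, 133] → cuts [23, 75, 116, 137]
  AzqIV (GCCGTAAG, off=1): starts [1] → cuts [2]

Pooled cuts: [2, 23, 33, 53, 75, 91, 97, 116, 123, 137]

Fragments:
  [0,2): 2 bp
  [2,23): 21 bp
  [23,33): 10 bp
  [33,53): 20 bp
  [53,75): 22 bp
  [75,91): 16 bp
  [91,97): 6 bp
  [97,116): 19 bp
  [116,123): 7 bp
  [123,137): 14 bp
  [137,144): 7 bp

[2,6,7,7,10,14,16,19,20,21,22]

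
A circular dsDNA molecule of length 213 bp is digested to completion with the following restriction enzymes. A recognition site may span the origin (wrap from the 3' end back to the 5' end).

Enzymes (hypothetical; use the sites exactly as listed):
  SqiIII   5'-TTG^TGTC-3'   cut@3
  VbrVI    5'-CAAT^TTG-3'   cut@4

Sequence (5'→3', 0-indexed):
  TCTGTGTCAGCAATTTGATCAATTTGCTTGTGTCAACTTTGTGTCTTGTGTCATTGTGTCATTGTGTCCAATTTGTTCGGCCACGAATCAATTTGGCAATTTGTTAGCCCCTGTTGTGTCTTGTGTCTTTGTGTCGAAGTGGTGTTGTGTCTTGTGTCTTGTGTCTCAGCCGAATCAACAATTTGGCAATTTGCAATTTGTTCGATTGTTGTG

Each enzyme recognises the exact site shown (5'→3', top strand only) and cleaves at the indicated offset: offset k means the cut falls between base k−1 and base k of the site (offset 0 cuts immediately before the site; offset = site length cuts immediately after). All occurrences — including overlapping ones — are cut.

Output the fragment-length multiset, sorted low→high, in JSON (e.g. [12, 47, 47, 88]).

[7,7,7,7,7,7,8,8,8,8,8,8,9,11,14,16,16,16,20,21]

Per-enzyme occurrences:
  SqiIII TTGTGTC/3: at [27, 38, 45, 53, 61, 113, 120, 128, 144, 151, 158, 208] ⇒ [30, 41, 48, 56, 64, 116, 123, 131, 147, 154, 161, 211]
  VbrVI CAATTTG/4: at [10, 19, 68, 88, 96, 178, 186, 193] ⇒ [14, 23, 72, 92, 100, 182, 190, 197]

Pooled cuts: [14, 23, 30, 41, 48, 56, 64, 72, 92, 100, 116, 123, 131, 147, 154, 161, 182, 190, 197, 211]

Fragment lengths:
  14→23: 9 bp
  23→30: 7 bp
  30→41: 11 bp
  41→48: 7 bp
  48→56: 8 bp
  56→64: 8 bp
  64→72: 8 bp
  72→92: 20 bp
  92→100: 8 bp
  100→116: 16 bp
  116→123: 7 bp
  123→131: 8 bp
  131→147: 16 bp
  147→154: 7 bp
  154→161: 7 bp
  161→182: 21 bp
  182→190: 8 bp
  190→197: 7 bp
  197→211: 14 bp
  211→14 (wrap): 213-211+14 = 16 bp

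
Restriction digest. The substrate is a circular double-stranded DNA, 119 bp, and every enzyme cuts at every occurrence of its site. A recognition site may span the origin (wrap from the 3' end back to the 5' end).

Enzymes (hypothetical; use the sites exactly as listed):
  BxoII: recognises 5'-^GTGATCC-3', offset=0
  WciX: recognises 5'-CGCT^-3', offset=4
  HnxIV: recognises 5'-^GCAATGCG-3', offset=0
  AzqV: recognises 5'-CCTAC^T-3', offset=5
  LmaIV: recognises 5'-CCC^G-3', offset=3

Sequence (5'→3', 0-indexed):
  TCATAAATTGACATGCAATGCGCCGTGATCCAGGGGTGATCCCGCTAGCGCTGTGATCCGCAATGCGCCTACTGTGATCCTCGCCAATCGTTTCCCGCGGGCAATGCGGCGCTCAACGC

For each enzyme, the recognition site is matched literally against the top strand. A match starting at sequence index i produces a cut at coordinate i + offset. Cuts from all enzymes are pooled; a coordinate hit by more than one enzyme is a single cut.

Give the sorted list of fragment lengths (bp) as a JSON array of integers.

Per-enzyme occurrences:
  BxoII GTGATCC/0: at [24, 35, 52, 73] ⇒ [24, 35, 52, 73]
  WciX CGCT/4: at [42, 48, 109, 116] ⇒ [1, 46, 52, 113]
  HnxIV GCAATGCG/0: at [14, 59, 100] ⇒ [14, 59, 100]
  AzqV CCTACT/5: at [67] ⇒ [72]
  LmaIV CCCG/3: at [40, 93] ⇒ [43, 96]

All cut coordinates (distinct, sorted): [1, 14, 24, 35, 43, 46, 52, 59, 72, 73, 96, 100, 113]

Fragments:
  1→14: 13 bp
  14→24: 10 bp
  24→35: 11 bp
  35→43: 8 bp
  43→46: 3 bp
  46→52: 6 bp
  52→59: 7 bp
  59→72: 13 bp
  72→73: 1 bp
  73→96: 23 bp
  96→100: 4 bp
  100→113: 13 bp
  113→1 (wrap): 119-113+1 = 7 bp

[1,3,4,6,7,7,8,10,11,13,13,13,23]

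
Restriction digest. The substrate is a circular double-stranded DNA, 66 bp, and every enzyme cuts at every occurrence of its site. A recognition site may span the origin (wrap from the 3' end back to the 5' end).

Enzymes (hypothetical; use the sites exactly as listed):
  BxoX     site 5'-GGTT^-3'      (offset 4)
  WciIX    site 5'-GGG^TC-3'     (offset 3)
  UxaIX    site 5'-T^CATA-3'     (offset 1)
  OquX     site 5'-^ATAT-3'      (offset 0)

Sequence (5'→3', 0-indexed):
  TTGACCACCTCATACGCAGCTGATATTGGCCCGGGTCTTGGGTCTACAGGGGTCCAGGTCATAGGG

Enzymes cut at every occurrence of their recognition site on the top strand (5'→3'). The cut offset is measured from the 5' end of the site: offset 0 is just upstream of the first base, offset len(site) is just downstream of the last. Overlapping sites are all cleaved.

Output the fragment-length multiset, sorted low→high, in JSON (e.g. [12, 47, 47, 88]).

[7,7,8,9,10,12,13]

Site scan:
  BxoX (GGTT, off=4): starts [64] → cuts [2]
  WciIX (GGGTC, off=3): starts [32, 39, 49] → cuts [35, 42, 52]
  UxaIX (TCATA, off=1): starts [9, 58] → cuts [10, 59]
  OquX (ATAT, off=0): starts [22] → cuts [22]

Pooled cuts: [2, 10, 22, 35, 42, 52, 59]

Fragments:
  2→10: 8 bp
  10→22: 12 bp
  22→35: 13 bp
  35→42: 7 bp
  42→52: 10 bp
  52→59: 7 bp
  59→2 (wrap): 66-59+2 = 9 bp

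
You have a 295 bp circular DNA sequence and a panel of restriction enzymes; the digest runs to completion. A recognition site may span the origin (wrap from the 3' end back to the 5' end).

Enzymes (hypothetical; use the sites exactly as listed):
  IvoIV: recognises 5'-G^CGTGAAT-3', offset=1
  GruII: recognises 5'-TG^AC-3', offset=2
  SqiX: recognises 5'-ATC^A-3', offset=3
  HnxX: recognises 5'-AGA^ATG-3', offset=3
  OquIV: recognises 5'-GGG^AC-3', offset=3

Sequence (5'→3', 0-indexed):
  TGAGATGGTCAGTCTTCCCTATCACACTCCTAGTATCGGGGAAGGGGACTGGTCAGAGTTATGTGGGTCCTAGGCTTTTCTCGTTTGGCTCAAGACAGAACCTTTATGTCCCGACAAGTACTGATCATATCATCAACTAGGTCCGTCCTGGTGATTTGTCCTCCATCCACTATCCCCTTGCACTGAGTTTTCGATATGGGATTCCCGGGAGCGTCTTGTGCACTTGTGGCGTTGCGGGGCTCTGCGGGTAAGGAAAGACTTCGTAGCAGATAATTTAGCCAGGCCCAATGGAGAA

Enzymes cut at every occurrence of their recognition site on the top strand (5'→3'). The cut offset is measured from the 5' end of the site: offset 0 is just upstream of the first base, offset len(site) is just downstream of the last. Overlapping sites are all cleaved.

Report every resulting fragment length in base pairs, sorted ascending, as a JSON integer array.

[3,5,24,24,79,160]

Per-enzyme occurrences:
  IvoIV (GCGTGAAT, off=1): no sites
  GruII (TGAC, off=2): no sites
  SqiX (ATCA, off=3): starts [20, 123, 128, 131] → cuts [23, 126, 131, 134]
  HnxX (AGAATG, off=3): starts [291] → cuts [294]
  OquIV (GGGAC, off=3): starts [44] → cuts [47]

All cut coordinates (distinct, sorted): [23, 47, 126, 131, 134, 294]

Fragments:
  23→47: 24 bp
  47→126: 79 bp
  126→131: 5 bp
  131→134: 3 bp
  134→294: 160 bp
  294→23 (wrap): 295-294+23 = 24 bp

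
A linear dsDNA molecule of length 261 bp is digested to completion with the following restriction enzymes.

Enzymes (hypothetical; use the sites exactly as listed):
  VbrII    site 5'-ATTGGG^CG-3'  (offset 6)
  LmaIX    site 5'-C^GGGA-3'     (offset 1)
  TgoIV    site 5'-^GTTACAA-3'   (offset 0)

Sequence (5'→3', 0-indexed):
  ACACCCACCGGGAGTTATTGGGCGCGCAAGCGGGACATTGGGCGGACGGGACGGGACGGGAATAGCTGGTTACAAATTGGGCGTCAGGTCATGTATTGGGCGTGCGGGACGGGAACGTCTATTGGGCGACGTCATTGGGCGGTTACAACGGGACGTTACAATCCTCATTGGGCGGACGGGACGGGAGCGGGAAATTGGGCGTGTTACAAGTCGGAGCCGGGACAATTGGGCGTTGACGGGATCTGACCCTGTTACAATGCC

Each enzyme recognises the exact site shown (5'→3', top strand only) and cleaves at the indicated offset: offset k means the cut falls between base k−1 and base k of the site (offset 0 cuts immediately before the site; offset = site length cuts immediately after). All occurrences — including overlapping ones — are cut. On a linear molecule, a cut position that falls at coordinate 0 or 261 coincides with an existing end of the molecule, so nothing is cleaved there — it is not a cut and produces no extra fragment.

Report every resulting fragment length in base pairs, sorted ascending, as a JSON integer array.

Per-enzyme occurrences:
  VbrII ATTGGGCG/6: at [16, 36, 75, 94, 120, 133, 166, 193, 224] ⇒ [22, 42, 81, 100, 126, 139, 172, 199, 230]
  LmaIX CGGGA/1: at [8, 30, 46, 51, 56, 104, 109, 148, 176, 181, 187, 217, 236] ⇒ [9, 31, 47, 52, 57, 105, 110, 149, 177, 182, 188, 218, 237]
  TgoIV GTTACAA/0: at [68, 141, 154, 202, 250] ⇒ [68, 141, 154, 202, 250]

All cut coordinates (distinct, sorted): [9, 22, 31, 42, 47, 52, 57, 68, 81, 100, 105, 110, 126, 139, 141, 149, 154, 172, 177, 182, 188, 199, 202, 218, 230, 237, 250]

Fragment lengths:
  [0,9): 9 bp
  [9,22): 13 bp
  [22,31): 9 bp
  [31,42): 11 bp
  [42,47): 5 bp
  [47,52): 5 bp
  [52,57): 5 bp
  [57,68): 11 bp
  [68,81): 13 bp
  [81,100): 19 bp
  [100,105): 5 bp
  [105,110): 5 bp
  [110,126): 16 bp
  [126,139): 13 bp
  [139,141): 2 bp
  [141,149): 8 bp
  [149,154): 5 bp
  [154,172): 18 bp
  [172,177): 5 bp
  [177,182): 5 bp
  [182,188): 6 bp
  [188,199): 11 bp
  [199,202): 3 bp
  [202,218): 16 bp
  [218,230): 12 bp
  [230,237): 7 bp
  [237,250): 13 bp
  [250,261): 11 bp

[2,3,5,5,5,5,5,5,5,5,6,7,8,9,9,11,11,11,11,12,13,13,13,13,16,16,18,19]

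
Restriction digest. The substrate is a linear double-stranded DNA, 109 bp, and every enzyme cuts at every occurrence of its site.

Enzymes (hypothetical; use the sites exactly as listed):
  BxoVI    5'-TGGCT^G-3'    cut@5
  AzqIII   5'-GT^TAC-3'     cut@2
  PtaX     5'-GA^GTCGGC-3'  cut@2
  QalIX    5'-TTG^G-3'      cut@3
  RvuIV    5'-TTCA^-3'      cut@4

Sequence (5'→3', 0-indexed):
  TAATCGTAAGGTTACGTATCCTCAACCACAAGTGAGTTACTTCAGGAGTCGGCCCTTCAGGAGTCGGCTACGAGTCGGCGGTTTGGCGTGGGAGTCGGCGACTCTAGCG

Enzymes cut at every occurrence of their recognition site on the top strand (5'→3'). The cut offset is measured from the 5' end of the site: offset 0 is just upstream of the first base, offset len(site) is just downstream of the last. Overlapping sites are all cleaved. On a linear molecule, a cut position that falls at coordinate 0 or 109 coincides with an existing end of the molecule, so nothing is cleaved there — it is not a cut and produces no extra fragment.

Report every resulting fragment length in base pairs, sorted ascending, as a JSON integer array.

[3,3,7,8,11,12,12,12,16,25]

Scan for sites:
  BxoVI (TGGCTG, off=5): no sites
  AzqIII (GTTAC, off=2): starts [10, 35] → cuts [12, 37]
  PtaX (GAGTCGGC, off=2): starts [45, 60, 71, 91] → cuts [47, 62, 73, 93]
  QalIX (TTGG, off=3): starts [82] → cuts [85]
  RvuIV (TTCA, off=4): starts [40, 55] → cuts [44, 59]

Pooled cuts: [12, 37, 44, 47, 59, 62, 73, 85, 93]

Fragment lengths:
  [0,12): 12 bp
  [12,37): 25 bp
  [37,44): 7 bp
  [44,47): 3 bp
  [47,59): 12 bp
  [59,62): 3 bp
  [62,73): 11 bp
  [73,85): 12 bp
  [85,93): 8 bp
  [93,109): 16 bp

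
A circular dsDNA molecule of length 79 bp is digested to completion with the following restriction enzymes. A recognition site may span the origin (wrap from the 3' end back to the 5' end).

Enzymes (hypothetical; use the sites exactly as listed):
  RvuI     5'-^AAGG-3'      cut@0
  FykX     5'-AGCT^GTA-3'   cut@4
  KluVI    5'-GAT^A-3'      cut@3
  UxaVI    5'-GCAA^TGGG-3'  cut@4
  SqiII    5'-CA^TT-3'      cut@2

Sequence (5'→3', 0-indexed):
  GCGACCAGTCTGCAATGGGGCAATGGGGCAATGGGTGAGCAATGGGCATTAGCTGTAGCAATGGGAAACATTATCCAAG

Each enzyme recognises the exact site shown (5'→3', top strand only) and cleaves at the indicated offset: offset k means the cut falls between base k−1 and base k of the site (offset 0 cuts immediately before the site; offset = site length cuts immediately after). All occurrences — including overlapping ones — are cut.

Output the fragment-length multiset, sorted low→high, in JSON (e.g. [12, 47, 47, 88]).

[6,6,6,7,8,8,9,11,18]

Site scan:
  RvuI AAGG/0: at [76] ⇒ [76]
  FykX AGCTGTA/4: at [50] ⇒ [54]
  KluVI (GATA, off=3): no sites
  UxaVI GCAATGGG/4: at [11, 19, 27, 38, 57] ⇒ [15, 23, 31, 42, 61]
  SqiII CATT/2: at [46, 68] ⇒ [48, 70]

Pooled cuts: [15, 23, 31, 42, 48, 54, 61, 70, 76]

Fragment lengths:
  15→23: 8 bp
  23→31: 8 bp
  31→42: 11 bp
  42→48: 6 bp
  48→54: 6 bp
  54→61: 7 bp
  61→70: 9 bp
  70→76: 6 bp
  76→15 (wrap): 79-76+15 = 18 bp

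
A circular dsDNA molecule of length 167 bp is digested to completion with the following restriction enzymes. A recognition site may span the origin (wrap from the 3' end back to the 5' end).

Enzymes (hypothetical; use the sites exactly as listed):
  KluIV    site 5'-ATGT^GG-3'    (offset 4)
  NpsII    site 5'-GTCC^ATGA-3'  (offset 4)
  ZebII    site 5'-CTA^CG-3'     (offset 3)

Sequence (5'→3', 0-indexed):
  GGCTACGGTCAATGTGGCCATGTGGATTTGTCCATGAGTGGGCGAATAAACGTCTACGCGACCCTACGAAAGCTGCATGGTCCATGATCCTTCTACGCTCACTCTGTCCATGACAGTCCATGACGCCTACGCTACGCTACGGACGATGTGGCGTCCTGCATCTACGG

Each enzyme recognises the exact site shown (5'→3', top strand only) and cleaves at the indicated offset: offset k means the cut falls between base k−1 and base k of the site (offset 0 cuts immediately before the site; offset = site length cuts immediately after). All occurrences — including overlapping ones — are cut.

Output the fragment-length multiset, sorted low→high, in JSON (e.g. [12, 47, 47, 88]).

[5,5,8,8,10,10,10,10,10,10,12,14,15,17,23]

Per-enzyme occurrences:
  KluIV (ATGTGG, off=4): starts [11, 19, 145] → cuts [15, 23, 149]
  NpsII (GTCCATGA, off=4): starts [29, 79, 105, 115] → cuts [33, 83, 109, 119]
  ZebII (CTACG, off=3): starts [2, 53, 63, 92, 126, 131, 136, 161] → cuts [5, 56, 66, 95, 129, 134, 139, 164]

Pooled cuts: [5, 15, 23, 33, 56, 66, 83, 95, 109, 119, 129, 134, 139, 149, 164]

Fragment lengths:
  5→15: 10 bp
  15→23: 8 bp
  23→33: 10 bp
  33→56: 23 bp
  56→66: 10 bp
  66→83: 17 bp
  83→95: 12 bp
  95→109: 14 bp
  109→119: 10 bp
  119→129: 10 bp
  129→134: 5 bp
  134→139: 5 bp
  139→149: 10 bp
  149→164: 15 bp
  164→5 (wrap): 167-164+5 = 8 bp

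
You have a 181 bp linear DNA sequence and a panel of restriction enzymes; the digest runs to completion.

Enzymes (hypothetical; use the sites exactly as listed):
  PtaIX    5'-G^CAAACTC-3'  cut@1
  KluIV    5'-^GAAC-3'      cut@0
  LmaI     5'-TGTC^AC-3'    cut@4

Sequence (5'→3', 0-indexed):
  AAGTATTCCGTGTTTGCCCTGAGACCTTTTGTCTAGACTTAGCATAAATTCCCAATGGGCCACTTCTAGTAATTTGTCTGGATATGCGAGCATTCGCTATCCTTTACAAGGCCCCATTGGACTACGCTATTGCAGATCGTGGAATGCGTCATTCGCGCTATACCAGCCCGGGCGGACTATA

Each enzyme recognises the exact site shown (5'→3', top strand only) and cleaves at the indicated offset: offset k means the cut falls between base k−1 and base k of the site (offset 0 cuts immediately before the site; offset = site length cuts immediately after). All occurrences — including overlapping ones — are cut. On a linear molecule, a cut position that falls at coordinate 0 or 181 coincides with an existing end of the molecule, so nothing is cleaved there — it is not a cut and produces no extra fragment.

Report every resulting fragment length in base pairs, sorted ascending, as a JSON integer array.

Per-enzyme occurrences:
  PtaIX (GCAAACTC, off=1): no sites
  KluIV (GAAC, off=0): no sites
  LmaI (TGTCAC, off=4): no sites

All cut coordinates (distinct, sorted): ∅

Fragment lengths:
  no cuts → one linear fragment of 181 bp

[181]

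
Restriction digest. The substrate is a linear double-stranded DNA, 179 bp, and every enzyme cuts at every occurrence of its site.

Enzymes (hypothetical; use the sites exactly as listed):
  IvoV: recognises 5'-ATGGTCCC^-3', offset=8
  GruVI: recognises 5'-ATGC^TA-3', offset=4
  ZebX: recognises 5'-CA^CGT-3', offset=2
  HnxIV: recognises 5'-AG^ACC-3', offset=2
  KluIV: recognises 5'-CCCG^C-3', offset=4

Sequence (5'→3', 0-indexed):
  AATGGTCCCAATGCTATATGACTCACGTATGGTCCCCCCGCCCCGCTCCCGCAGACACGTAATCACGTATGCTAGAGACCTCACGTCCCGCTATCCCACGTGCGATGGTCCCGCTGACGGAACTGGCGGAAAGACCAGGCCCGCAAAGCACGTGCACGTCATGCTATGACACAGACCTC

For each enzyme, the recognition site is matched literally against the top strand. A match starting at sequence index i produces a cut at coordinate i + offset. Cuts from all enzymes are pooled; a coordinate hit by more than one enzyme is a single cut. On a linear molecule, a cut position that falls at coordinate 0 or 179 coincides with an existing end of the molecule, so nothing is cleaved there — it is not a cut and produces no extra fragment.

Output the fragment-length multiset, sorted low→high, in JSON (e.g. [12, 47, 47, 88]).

[1,4,5,5,5,5,6,6,6,6,7,7,7,8,8,8,9,10,10,11,11,14,20]

Site scan:
  IvoV ATGGTCCC/8: at [1, 28, 104] ⇒ [9, 36, 112]
  GruVI ATGCTA/4: at [10, 68, 160] ⇒ [14, 72, 164]
  ZebX CACGT/2: at [23, 55, 63, 81, 96, 148, 154] ⇒ [25, 57, 65, 83, 98, 150, 156]
  HnxIV AGACC/2: at [75, 131, 172] ⇒ [77, 133, 174]
  KluIV CCCGC/4: at [36, 41, 47, 86, 109, 139] ⇒ [40, 45, 51, 90, 113, 143]

Pooled cuts: [9, 14, 25, 36, 40, 45, 51, 57, 65, 72, 77, 83, 90, 98, 112, 113, 133, 143, 150, 156, 164, 174]

Fragment lengths:
  [0,9): 9 bp
  [9,14): 5 bp
  [14,25): 11 bp
  [25,36): 11 bp
  [36,40): 4 bp
  [40,45): 5 bp
  [45,51): 6 bp
  [51,57): 6 bp
  [57,65): 8 bp
  [65,72): 7 bp
  [72,77): 5 bp
  [77,83): 6 bp
  [83,90): 7 bp
  [90,98): 8 bp
  [98,112): 14 bp
  [112,113): 1 bp
  [113,133): 20 bp
  [133,143): 10 bp
  [143,150): 7 bp
  [150,156): 6 bp
  [156,164): 8 bp
  [164,174): 10 bp
  [174,179): 5 bp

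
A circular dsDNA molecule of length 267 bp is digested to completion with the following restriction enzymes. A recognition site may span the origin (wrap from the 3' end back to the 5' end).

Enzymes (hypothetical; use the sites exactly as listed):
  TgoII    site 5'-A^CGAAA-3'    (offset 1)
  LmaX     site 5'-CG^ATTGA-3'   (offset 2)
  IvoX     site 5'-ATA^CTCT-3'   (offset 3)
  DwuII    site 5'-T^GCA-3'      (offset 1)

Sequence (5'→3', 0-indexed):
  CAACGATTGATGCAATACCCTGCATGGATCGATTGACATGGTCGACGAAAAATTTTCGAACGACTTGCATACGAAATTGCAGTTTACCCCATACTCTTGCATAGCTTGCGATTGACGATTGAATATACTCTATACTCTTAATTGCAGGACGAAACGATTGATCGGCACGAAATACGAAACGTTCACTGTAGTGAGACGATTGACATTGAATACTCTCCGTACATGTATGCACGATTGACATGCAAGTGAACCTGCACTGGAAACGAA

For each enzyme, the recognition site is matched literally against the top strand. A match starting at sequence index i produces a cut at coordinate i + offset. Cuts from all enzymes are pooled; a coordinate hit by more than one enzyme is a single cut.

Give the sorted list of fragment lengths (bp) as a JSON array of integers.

Site scan:
  TgoII (ACGAAA, off=1): starts [44, 70, 148, 166, 173] → cuts [45, 71, 149, 167, 174]
  LmaX (CGATTGA, off=2): starts [3, 29, 108, 115, 154, 196, 231] → cuts [5, 31, 110, 117, 156, 198, 233]
  IvoX (ATACTCT, off=3): starts [90, 124, 131, 209] → cuts [93, 127, 134, 212]
  DwuII (TGCA, off=1): starts [10, 20, 65, 77, 97, 142, 227, 240, 252] → cuts [11, 21, 66, 78, 98, 143, 228, 241, 253]

All cut coordinates (distinct, sorted): [5, 11, 21, 31, 45, 66, 71, 78, 93, 98, 110, 117, 127, 134, 143, 149, 156, 167, 174, 198, 212, 228, 233, 241, 253]

Fragments:
  5→11: 6 bp
  11→21: 10 bp
  21→31: 10 bp
  31→45: 14 bp
  45→66: 21 bp
  66→71: 5 bp
  71→78: 7 bp
  78→93: 15 bp
  93→98: 5 bp
  98→110: 12 bp
  110→117: 7 bp
  117→127: 10 bp
  127→134: 7 bp
  134→143: 9 bp
  143→149: 6 bp
  149→156: 7 bp
  156→167: 11 bp
  167→174: 7 bp
  174→198: 24 bp
  198→212: 14 bp
  212→228: 16 bp
  228→233: 5 bp
  233→241: 8 bp
  241→253: 12 bp
  253→5 (wrap): 267-253+5 = 19 bp

[5,5,5,6,6,7,7,7,7,7,8,9,10,10,10,11,12,12,14,14,15,16,19,21,24]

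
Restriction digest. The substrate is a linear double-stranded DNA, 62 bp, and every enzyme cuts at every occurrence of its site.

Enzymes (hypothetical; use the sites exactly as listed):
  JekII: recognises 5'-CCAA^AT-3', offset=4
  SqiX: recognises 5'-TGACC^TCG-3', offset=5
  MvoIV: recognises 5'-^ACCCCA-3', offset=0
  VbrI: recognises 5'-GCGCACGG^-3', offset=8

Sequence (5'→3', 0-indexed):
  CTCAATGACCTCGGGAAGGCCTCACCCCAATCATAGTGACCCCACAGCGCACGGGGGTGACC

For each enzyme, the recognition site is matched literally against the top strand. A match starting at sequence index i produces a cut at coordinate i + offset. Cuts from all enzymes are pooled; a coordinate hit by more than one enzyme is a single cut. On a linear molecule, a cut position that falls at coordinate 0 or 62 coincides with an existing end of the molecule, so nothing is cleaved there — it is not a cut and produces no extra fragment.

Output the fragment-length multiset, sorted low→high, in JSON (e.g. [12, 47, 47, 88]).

Site scan:
  JekII (CCAAAT, off=4): no sites
  SqiX TGACCTCG/5: at [5] ⇒ [10]
  MvoIV ACCCCA/0: at [23, 38] ⇒ [23, 38]
  VbrI GCGCACGG/8: at [46] ⇒ [54]

Pooled cuts: [10, 23, 38, 54]

Fragments:
  [0,10): 10 bp
  [10,23): 13 bp
  [23,38): 15 bp
  [38,54): 16 bp
  [54,62): 8 bp

[8,10,13,15,16]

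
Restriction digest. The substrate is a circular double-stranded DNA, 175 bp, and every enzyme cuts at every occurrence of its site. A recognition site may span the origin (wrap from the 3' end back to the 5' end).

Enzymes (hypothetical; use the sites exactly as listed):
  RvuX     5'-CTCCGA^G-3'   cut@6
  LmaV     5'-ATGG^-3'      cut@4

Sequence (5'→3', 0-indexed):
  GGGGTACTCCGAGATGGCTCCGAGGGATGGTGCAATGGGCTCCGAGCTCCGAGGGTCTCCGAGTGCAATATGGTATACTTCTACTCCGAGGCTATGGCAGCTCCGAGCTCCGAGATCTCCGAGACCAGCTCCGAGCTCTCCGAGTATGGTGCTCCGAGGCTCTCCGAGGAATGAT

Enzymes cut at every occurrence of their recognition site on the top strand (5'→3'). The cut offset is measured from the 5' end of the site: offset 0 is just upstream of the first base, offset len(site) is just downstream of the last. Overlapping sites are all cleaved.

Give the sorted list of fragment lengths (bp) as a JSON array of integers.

[5,6,6,7,7,7,7,8,8,8,9,9,9,10,10,10,10,11,12,16]

Scan for sites:
  RvuX (CTCCGAG, off=6): starts [6, 17, 39, 46, 56, 83, 100, 107, 116, 128, 137, 151, 161] → cuts [12, 23, 45, 52, 62, 89, 106, 113, 122, 134, 143, 157, 167]
  LmaV (ATGG, off=4): starts [13, 26, 34, 69, 93, 145, 173] → cuts [2, 17, 30, 38, 73, 97, 149]

All cut coordinates (distinct, sorted): [2, 12, 17, 23, 30, 38, 45, 52, 62, 73, 89, 97, 106, 113, 122, 134, 143, 149, 157, 167]

Fragment lengths:
  2→12: 10 bp
  12→17: 5 bp
  17→23: 6 bp
  23→30: 7 bp
  30→38: 8 bp
  38→45: 7 bp
  45→52: 7 bp
  52→62: 10 bp
  62→73: 11 bp
  73→89: 16 bp
  89→97: 8 bp
  97→106: 9 bp
  106→113: 7 bp
  113→122: 9 bp
  122→134: 12 bp
  134→143: 9 bp
  143→149: 6 bp
  149→157: 8 bp
  157→167: 10 bp
  167→2 (wrap): 175-167+2 = 10 bp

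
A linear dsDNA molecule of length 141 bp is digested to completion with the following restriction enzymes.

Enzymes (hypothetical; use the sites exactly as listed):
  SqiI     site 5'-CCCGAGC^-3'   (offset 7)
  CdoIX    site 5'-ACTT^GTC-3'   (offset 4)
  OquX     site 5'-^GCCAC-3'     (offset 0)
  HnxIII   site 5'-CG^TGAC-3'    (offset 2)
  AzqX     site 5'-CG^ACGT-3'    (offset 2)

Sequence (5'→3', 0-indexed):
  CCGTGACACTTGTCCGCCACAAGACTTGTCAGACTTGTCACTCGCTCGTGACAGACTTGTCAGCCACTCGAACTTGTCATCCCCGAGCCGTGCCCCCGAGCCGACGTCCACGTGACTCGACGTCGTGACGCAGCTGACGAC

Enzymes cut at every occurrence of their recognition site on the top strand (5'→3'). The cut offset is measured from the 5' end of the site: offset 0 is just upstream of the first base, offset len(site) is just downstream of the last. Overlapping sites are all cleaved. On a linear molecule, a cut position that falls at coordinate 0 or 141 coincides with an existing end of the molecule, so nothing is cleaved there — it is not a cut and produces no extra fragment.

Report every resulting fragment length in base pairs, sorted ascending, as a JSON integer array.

Scan for sites:
  SqiI (CCCGAGC, off=7): starts [81, 94] → cuts [88, 101]
  CdoIX (ACTTGTC, off=4): starts [7, 23, 32, 54, 71] → cuts [11, 27, 36, 58, 75]
  OquX (GCCAC, off=0): starts [15, 62] → cuts [15, 62]
  HnxIII (CGTGAC, off=2): starts [1, 46, 110, 123] → cuts [3, 48, 112, 125]
  AzqX (CGACGT, off=2): starts [101, 117] → cuts [103, 119]

Pooled cuts: [3, 11, 15, 27, 36, 48, 58, 62, 75, 88, 101, 103, 112, 119, 125]

Fragment lengths:
  [0,3): 3 bp
  [3,11): 8 bp
  [11,15): 4 bp
  [15,27): 12 bp
  [27,36): 9 bp
  [36,48): 12 bp
  [48,58): 10 bp
  [58,62): 4 bp
  [62,75): 13 bp
  [75,88): 13 bp
  [88,101): 13 bp
  [101,103): 2 bp
  [103,112): 9 bp
  [112,119): 7 bp
  [119,125): 6 bp
  [125,141): 16 bp

[2,3,4,4,6,7,8,9,9,10,12,12,13,13,13,16]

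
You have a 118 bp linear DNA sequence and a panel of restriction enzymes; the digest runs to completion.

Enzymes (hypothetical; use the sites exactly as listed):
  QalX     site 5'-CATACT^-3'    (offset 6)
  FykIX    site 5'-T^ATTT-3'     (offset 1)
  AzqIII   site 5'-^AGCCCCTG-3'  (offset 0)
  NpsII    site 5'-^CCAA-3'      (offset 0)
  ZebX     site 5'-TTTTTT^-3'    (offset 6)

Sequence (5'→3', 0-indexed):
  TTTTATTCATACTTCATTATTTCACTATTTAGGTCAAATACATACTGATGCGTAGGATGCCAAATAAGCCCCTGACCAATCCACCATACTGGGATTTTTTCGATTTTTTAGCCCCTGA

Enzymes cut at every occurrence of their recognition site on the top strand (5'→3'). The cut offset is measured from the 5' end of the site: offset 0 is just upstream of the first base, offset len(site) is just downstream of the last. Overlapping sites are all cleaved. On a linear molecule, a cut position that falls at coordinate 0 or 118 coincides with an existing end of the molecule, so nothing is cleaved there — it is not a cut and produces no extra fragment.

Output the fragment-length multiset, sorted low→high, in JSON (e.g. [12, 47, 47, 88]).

[5,7,8,9,9,9,10,13,13,15,20]

Scan for sites:
  QalX (CATACT, off=6): starts [7, 40, 84] → cuts [13, 46, 90]
  FykIX (TATTT, off=1): starts [17, 25] → cuts [18, 26]
  AzqIII (AGCCCCTG, off=0): starts [66, 109] → cuts [66, 109]
  NpsII (CCAA, off=0): starts [59, 75] → cuts [59, 75]
  ZebX (TTTTTT, off=6): starts [94, 103] → cuts [100, 109]

All cut coordinates (distinct, sorted): [13, 18, 26, 46, 59, 66, 75, 90, 100, 109]

Fragment lengths:
  [0,13): 13 bp
  [13,18): 5 bp
  [18,26): 8 bp
  [26,46): 20 bp
  [46,59): 13 bp
  [59,66): 7 bp
  [66,75): 9 bp
  [75,90): 15 bp
  [90,100): 10 bp
  [100,109): 9 bp
  [109,118): 9 bp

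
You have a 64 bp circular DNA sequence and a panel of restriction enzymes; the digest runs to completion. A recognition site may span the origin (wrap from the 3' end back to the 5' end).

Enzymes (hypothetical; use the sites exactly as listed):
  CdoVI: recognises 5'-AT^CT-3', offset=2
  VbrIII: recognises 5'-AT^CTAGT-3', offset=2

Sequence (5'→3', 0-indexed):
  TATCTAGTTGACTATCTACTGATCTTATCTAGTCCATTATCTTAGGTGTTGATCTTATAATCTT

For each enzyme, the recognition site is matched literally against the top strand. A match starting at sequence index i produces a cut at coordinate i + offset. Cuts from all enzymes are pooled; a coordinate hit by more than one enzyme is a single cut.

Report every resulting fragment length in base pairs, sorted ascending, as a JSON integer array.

[5,6,8,8,12,12,13]

Site scan:
  CdoVI (ATCT, off=2): starts [1, 13, 21, 26, 38, 51, 59] → cuts [3, 15, 23, 28, 40, 53, 61]
  VbrIII (ATCTAGT, off=2): starts [1, 26] → cuts [3, 28]

All cut coordinates (distinct, sorted): [3, 15, 23, 28, 40, 53, 61]

Fragment lengths:
  3→15: 12 bp
  15→23: 8 bp
  23→28: 5 bp
  28→40: 12 bp
  40→53: 13 bp
  53→61: 8 bp
  61→3 (wrap): 64-61+3 = 6 bp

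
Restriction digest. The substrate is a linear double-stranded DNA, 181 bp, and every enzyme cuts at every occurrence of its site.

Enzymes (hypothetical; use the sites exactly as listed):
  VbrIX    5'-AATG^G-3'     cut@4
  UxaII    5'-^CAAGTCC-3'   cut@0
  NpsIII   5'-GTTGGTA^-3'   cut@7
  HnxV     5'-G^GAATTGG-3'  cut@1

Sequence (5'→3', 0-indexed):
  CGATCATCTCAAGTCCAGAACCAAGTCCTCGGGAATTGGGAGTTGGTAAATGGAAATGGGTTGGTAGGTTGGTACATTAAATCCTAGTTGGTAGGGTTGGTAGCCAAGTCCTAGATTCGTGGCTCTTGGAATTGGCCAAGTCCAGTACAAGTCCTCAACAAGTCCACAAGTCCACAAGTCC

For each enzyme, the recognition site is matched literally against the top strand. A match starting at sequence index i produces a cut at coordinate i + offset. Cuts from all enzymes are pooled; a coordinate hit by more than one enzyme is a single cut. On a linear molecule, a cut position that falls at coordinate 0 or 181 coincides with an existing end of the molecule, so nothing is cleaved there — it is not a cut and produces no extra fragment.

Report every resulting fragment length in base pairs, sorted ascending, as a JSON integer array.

Site scan:
  VbrIX (AATGG, off=4): starts [48, 54] → cuts [52, 58]
  UxaII (CAAGTCC, off=0): starts [9, 21, 104, 136, 147, 158, 166, 174] → cuts [9, 21, 104, 136, 147, 158, 166, 174]
  NpsIII (GTTGGTA, off=7): starts [41, 59, 67, 86, 95] → cuts [48, 66, 74, 93, 102]
  HnxV (GGAATTGG, off=1): starts [31, 127] → cuts [32, 128]

All cut coordinates (distinct, sorted): [9, 21, 32, 48, 52, 58, 66, 74, 93, 102, 104, 128, 136, 147, 158, 166, 174]

Fragments:
  [0,9): 9 bp
  [9,21): 12 bp
  [21,32): 11 bp
  [32,48): 16 bp
  [48,52): 4 bp
  [52,58): 6 bp
  [58,66): 8 bp
  [66,74): 8 bp
  [74,93): 19 bp
  [93,102): 9 bp
  [102,104): 2 bp
  [104,128): 24 bp
  [128,136): 8 bp
  [136,147): 11 bp
  [147,158): 11 bp
  [158,166): 8 bp
  [166,174): 8 bp
  [174,181): 7 bp

[2,4,6,7,8,8,8,8,8,9,9,11,11,11,12,16,19,24]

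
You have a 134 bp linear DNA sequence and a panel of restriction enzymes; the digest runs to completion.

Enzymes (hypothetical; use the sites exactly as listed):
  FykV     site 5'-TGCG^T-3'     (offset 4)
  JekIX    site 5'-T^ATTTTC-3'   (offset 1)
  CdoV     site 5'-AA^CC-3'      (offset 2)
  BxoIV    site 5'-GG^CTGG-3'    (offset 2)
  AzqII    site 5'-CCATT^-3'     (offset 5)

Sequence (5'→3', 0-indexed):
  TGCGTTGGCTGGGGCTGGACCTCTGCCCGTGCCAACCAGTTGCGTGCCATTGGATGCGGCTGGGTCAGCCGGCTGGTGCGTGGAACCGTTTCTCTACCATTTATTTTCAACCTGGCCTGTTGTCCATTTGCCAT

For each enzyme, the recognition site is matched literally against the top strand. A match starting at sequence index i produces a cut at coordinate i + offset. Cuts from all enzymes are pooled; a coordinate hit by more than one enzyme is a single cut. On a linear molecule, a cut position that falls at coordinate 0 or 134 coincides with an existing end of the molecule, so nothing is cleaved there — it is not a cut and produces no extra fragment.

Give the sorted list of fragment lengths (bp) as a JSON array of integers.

[1,4,4,5,6,6,7,8,8,8,9,13,16,18,21]

Per-enzyme occurrences:
  FykV TGCGT/4: at [0, 40, 76] ⇒ [4, 44, 80]
  JekIX TATTTTC/1: at [101] ⇒ [102]
  CdoV AACC/2: at [33, 83, 108] ⇒ [35, 85, 110]
  BxoIV GGCTGG/2: at [6, 12, 57, 70] ⇒ [8, 14, 59, 72]
  AzqII CCATT/5: at [46, 96, 123] ⇒ [51, 101, 128]

Pooled cuts: [4, 8, 14, 35, 44, 51, 59, 72, 80, 85, 101, 102, 110, 128]

Fragments:
  [0,4): 4 bp
  [4,8): 4 bp
  [8,14): 6 bp
  [14,35): 21 bp
  [35,44): 9 bp
  [44,51): 7 bp
  [51,59): 8 bp
  [59,72): 13 bp
  [72,80): 8 bp
  [80,85): 5 bp
  [85,101): 16 bp
  [101,102): 1 bp
  [102,110): 8 bp
  [110,128): 18 bp
  [128,134): 6 bp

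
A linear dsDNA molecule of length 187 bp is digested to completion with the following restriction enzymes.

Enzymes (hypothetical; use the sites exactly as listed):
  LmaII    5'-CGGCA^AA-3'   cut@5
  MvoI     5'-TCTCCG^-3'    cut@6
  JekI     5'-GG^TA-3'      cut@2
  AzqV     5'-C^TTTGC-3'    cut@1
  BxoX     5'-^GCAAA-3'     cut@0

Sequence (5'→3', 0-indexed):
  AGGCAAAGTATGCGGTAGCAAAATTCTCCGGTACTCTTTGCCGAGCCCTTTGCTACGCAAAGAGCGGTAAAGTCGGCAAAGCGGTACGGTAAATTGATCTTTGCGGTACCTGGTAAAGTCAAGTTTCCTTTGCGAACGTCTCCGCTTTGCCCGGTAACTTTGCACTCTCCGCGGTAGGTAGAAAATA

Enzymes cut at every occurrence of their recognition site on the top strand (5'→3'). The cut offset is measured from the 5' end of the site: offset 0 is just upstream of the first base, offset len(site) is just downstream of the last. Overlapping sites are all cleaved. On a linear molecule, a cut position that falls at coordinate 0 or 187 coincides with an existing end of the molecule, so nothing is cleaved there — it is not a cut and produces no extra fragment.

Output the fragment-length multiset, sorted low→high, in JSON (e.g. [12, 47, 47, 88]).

[1,1,2,2,3,3,4,4,5,5,6,7,7,8,8,9,9,10,11,12,13,13,13,15,16]

Site scan:
  LmaII (CGGCAAA, off=5): starts [73] → cuts [78]
  MvoI (TCTCCG, off=6): starts [24, 138, 165] → cuts [30, 144, 171]
  JekI (GGTA, off=2): starts [13, 29, 65, 82, 87, 104, 111, 152, 172, 176] → cuts [15, 31, 67, 84, 89, 106, 113, 154, 174, 178]
  AzqV (CTTTGC, off=1): starts [35, 47, 98, 127, 144, 157] → cuts [36, 48, 99, 128, 145, 158]
  BxoX (GCAAA, off=0): starts [2, 17, 56, 75] → cuts [2, 17, 56, 75]

Pooled cuts: [2, 15, 17, 30, 31, 36, 48, 56, 67, 75, 78, 84, 89, 99, 106, 113, 128, 144, 145, 154, 158, 171, 174, 178]

Fragment lengths:
  [0,2): 2 bp
  [2,15): 13 bp
  [15,17): 2 bp
  [17,30): 13 bp
  [30,31): 1 bp
  [31,36): 5 bp
  [36,48): 12 bp
  [48,56): 8 bp
  [56,67): 11 bp
  [67,75): 8 bp
  [75,78): 3 bp
  [78,84): 6 bp
  [84,89): 5 bp
  [89,99): 10 bp
  [99,106): 7 bp
  [106,113): 7 bp
  [113,128): 15 bp
  [128,144): 16 bp
  [144,145): 1 bp
  [145,154): 9 bp
  [154,158): 4 bp
  [158,171): 13 bp
  [171,174): 3 bp
  [174,178): 4 bp
  [178,187): 9 bp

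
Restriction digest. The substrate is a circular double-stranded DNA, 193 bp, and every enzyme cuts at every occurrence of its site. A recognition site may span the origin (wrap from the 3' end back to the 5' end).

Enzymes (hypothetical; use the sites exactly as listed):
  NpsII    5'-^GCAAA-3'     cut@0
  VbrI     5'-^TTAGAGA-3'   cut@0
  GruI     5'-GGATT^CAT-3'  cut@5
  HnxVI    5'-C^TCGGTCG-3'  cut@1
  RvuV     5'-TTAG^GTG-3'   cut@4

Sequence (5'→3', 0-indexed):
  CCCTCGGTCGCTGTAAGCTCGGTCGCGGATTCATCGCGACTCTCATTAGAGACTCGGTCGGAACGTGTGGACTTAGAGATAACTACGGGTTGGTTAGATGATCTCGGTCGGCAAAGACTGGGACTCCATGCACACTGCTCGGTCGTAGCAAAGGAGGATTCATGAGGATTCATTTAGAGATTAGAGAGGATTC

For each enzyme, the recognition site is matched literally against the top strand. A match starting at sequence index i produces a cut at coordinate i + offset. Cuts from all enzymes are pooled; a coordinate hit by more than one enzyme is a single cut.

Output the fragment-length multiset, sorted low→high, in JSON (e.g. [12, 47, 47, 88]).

[3,7,7,8,9,10,13,13,14,15,16,19,28,31]

Site scan:
  NpsII GCAAA/0: at [110, 147] ⇒ [110, 147]
  VbrI TTAGAGA/0: at [45, 72, 173, 180] ⇒ [45, 72, 173, 180]
  GruI GGATTCAT/5: at [26, 155, 165] ⇒ [31, 160, 170]
  HnxVI CTCGGTCG/1: at [2, 17, 52, 102, 137] ⇒ [3, 18, 53, 103, 138]
  RvuV (TTAGGTG, off=4): no sites

Pooled cuts: [3, 18, 31, 45, 53, 72, 103, 110, 138, 147, 160, 170, 173, 180]

Fragments:
  3→18: 15 bp
  18→31: 13 bp
  31→45: 14 bp
  45→53: 8 bp
  53→72: 19 bp
  72→103: 31 bp
  103→110: 7 bp
  110→138: 28 bp
  138→147: 9 bp
  147→160: 13 bp
  160→170: 10 bp
  170→173: 3 bp
  173→180: 7 bp
  180→3 (wrap): 193-180+3 = 16 bp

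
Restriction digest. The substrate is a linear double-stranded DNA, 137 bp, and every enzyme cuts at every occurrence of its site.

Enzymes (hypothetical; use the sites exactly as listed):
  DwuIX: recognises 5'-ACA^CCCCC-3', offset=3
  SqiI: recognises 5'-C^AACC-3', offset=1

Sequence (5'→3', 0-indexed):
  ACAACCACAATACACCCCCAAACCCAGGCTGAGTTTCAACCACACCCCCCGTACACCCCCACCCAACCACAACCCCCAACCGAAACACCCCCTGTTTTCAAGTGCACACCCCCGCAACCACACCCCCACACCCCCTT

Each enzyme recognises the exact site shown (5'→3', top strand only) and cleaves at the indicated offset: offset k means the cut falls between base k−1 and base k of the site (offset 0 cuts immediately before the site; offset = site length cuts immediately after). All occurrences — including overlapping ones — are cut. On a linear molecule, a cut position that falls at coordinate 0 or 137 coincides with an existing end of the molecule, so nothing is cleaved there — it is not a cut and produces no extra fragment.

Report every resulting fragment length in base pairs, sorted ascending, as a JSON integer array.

Per-enzyme occurrences:
  DwuIX ACACCCCC/3: at [11, 41, 52, 84, 105, 119, 127] ⇒ [14, 44, 55, 87, 108, 122, 130]
  SqiI CAACC/1: at [1, 36, 63, 69, 76, 114] ⇒ [2, 37, 64, 70, 77, 115]

All cut coordinates (distinct, sorted): [2, 14, 37, 44, 55, 64, 70, 77, 87, 108, 115, 122, 130]

Fragments:
  [0,2): 2 bp
  [2,14): 12 bp
  [14,37): 23 bp
  [37,44): 7 bp
  [44,55): 11 bp
  [55,64): 9 bp
  [64,70): 6 bp
  [70,77): 7 bp
  [77,87): 10 bp
  [87,108): 21 bp
  [108,115): 7 bp
  [115,122): 7 bp
  [122,130): 8 bp
  [130,137): 7 bp

[2,6,7,7,7,7,7,8,9,10,11,12,21,23]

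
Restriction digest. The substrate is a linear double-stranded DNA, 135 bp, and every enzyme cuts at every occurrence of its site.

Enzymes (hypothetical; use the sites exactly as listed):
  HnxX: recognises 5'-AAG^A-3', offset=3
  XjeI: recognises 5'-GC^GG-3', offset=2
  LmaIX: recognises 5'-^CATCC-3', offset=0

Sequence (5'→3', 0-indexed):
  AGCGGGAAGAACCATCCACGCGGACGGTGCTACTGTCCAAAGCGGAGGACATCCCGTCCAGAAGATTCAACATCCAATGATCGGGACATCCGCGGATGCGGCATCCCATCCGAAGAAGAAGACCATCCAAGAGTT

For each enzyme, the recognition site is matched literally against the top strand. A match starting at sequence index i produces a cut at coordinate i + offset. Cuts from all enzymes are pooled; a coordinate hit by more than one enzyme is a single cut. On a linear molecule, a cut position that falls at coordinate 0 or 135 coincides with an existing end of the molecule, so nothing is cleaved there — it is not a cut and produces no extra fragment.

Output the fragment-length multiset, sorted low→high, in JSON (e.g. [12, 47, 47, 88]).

[2,2,3,3,3,3,4,5,6,6,6,6,7,8,9,9,15,16,22]

Per-enzyme occurrences:
  HnxX AAGA/3: at [6, 61, 112, 115, 118, 128] ⇒ [9, 64, 115, 118, 121, 131]
  XjeI GCGG/2: at [1, 19, 41, 91, 97] ⇒ [3, 21, 43, 93, 99]
  LmaIX CATCC/0: at [12, 49, 70, 86, 101, 106, 123] ⇒ [12, 49, 70, 86, 101, 106, 123]

Pooled cuts: [3, 9, 12, 21, 43, 49, 64, 70, 86, 93, 99, 101, 106, 115, 118, 121, 123, 131]

Fragment lengths:
  [0,3): 3 bp
  [3,9): 6 bp
  [9,12): 3 bp
  [12,21): 9 bp
  [21,43): 22 bp
  [43,49): 6 bp
  [49,64): 15 bp
  [64,70): 6 bp
  [70,86): 16 bp
  [86,93): 7 bp
  [93,99): 6 bp
  [99,101): 2 bp
  [101,106): 5 bp
  [106,115): 9 bp
  [115,118): 3 bp
  [118,121): 3 bp
  [121,123): 2 bp
  [123,131): 8 bp
  [131,135): 4 bp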